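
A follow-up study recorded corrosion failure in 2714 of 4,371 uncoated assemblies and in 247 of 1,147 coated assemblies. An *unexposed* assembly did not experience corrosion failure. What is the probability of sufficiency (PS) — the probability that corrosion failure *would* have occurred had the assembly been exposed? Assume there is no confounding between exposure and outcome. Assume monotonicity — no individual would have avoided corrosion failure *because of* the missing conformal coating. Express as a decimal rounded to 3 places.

p₁ = P(outcome | exposed) = 2714/4371 = 0.62091
p₀ = P(outcome | unexposed) = 247/1147 = 0.21534
Under exogeneity and monotonicity, PS = (p₁ − p₀) / (1 − p₀).
PS = (0.62091 − 0.21534) / (1 − 0.21534) = 0.40557 / 0.78466 ≈ 0.5169

PS ≈ 0.517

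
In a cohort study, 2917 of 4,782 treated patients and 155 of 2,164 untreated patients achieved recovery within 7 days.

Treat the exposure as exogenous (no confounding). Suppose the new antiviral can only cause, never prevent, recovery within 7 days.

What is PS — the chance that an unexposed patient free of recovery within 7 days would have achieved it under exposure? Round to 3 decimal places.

PS ≈ 0.580

p₁ = P(outcome | exposed) = 2917/4782 = 0.61
p₀ = P(outcome | unexposed) = 155/2164 = 0.071627
Under exogeneity and monotonicity, PS = (p₁ − p₀) / (1 − p₀).
PS = (0.61 − 0.071627) / (1 − 0.071627) = 0.53837 / 0.92837 ≈ 0.5799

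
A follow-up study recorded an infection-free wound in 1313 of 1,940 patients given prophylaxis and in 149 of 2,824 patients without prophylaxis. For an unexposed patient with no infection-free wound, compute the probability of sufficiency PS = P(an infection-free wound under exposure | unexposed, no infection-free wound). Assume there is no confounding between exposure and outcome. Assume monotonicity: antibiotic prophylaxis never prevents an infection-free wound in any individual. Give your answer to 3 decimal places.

PS ≈ 0.659

p₁ = P(outcome | exposed) = 1313/1940 = 0.6768
p₀ = P(outcome | unexposed) = 149/2824 = 0.052762
Under exogeneity and monotonicity, PS = (p₁ − p₀) / (1 − p₀).
PS = (0.6768 − 0.052762) / (1 − 0.052762) = 0.62404 / 0.94724 ≈ 0.6588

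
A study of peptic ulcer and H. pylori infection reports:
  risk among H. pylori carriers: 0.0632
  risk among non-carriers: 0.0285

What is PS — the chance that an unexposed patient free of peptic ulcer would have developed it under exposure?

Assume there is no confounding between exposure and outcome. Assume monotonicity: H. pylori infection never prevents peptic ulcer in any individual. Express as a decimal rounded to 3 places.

Let p₁ = 0.0632, p₀ = 0.0285.
Under exogeneity and monotonicity, PS = (p₁ − p₀) / (1 − p₀).
PS = (0.0632 − 0.0285) / (1 − 0.0285) = 0.0347 / 0.9715 ≈ 0.0357

PS ≈ 0.036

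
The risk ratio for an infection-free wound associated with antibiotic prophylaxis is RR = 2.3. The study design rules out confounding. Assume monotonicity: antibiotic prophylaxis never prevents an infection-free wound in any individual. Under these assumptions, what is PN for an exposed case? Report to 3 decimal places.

Under exogeneity and monotonicity, PN = (RR − 1) / RR = 1 − 1/RR.
PN = (2.3 − 1) / 2.3 = 1.3 / 2.3 ≈ 0.5652

PN ≈ 0.565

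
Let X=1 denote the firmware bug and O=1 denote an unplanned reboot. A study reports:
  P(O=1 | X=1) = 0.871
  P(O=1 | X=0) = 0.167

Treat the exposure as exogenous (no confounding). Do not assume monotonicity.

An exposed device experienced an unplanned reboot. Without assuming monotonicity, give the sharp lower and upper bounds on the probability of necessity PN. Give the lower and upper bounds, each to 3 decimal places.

Let p₁ = 0.871, p₀ = 0.167.
Under exogeneity alone the bounds on PN are max{0,(p₁−p₀)/p₁} ≤ PN ≤ min{1,(1−p₀)/p₁}.
  lower = (p₁ − p₀)/p₁ = 0.704 / 0.871 ≈ 0.8083
  upper = min{1, (1 − p₀)/p₁} = 0.833 / 0.871 ≈ 0.9564

0.808 ≤ PN ≤ 0.956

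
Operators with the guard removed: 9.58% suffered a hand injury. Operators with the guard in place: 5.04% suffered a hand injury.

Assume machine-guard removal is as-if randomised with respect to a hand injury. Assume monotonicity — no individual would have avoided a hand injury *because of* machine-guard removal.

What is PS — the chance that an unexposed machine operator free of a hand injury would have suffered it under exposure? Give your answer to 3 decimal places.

PS ≈ 0.048

p₁ = 0.0958, p₀ = 0.0504.
Under exogeneity and monotonicity, PS = (p₁ − p₀) / (1 − p₀).
PS = (0.0958 − 0.0504) / (1 − 0.0504) = 0.0454 / 0.9496 ≈ 0.0478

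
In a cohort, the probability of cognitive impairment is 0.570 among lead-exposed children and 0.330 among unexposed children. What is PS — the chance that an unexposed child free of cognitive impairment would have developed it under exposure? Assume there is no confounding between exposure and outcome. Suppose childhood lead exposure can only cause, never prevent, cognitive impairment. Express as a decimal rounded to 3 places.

Let p₁ = 0.57, p₀ = 0.33.
Under exogeneity and monotonicity, PS = (p₁ − p₀) / (1 − p₀).
PS = (0.57 − 0.33) / (1 − 0.33) = 0.24 / 0.67 ≈ 0.3582

PS ≈ 0.358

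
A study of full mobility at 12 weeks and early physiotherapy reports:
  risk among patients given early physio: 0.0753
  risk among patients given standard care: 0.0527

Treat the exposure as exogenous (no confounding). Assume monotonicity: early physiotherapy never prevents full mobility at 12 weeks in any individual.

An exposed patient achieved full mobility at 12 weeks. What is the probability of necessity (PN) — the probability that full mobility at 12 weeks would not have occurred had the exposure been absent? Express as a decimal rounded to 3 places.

Let p₁ = 0.0753, p₀ = 0.0527.
Under exogeneity and monotonicity, PN = (p₁ − p₀) / p₁.
PN = (0.0753 − 0.0527) / 0.0753 = 0.0226 / 0.0753 ≈ 0.3001

PN ≈ 0.300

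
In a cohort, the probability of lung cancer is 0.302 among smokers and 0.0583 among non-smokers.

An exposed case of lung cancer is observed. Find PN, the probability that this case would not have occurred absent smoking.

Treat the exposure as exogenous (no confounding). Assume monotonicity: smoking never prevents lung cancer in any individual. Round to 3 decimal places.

Let p₁ = 0.302, p₀ = 0.0583.
Under exogeneity and monotonicity, PN = (p₁ − p₀) / p₁.
PN = (0.302 − 0.0583) / 0.302 = 0.2437 / 0.302 ≈ 0.8070

PN ≈ 0.807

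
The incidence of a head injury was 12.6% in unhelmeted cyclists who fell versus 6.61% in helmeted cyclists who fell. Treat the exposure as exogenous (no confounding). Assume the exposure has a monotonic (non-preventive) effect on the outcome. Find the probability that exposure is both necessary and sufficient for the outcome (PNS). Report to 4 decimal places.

PNS ≈ 0.0599

p₁ = 0.126, p₀ = 0.0661.
Under exogeneity and monotonicity, PNS = p₁ − p₀.
PNS = 0.126 − 0.0661 = 0.0599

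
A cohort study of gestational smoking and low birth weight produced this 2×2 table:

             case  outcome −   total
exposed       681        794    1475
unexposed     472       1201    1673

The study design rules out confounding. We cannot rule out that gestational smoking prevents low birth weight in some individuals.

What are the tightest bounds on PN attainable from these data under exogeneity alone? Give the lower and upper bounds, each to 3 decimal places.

0.389 ≤ PN ≤ 1.000

p₁ = P(outcome | exposed) = 681/1475 = 0.46169
p₀ = P(outcome | unexposed) = 472/1673 = 0.28213
Under exogeneity alone the bounds on PN are max{0,(p₁−p₀)/p₁} ≤ PN ≤ min{1,(1−p₀)/p₁}.
  lower = (p₁ − p₀)/p₁ = 0.17957 / 0.46169 ≈ 0.3889
  upper = min{1, (1 − p₀)/p₁} = 0.71787 / 0.46169 ≈ 1.5549 → capped at 1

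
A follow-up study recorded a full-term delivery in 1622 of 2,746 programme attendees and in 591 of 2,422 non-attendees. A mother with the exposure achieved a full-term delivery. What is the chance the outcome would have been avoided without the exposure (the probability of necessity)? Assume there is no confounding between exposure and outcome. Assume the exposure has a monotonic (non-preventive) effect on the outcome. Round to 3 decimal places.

p₁ = P(outcome | exposed) = 1622/2746 = 0.59068
p₀ = P(outcome | unexposed) = 591/2422 = 0.24401
Under exogeneity and monotonicity, PN = (p₁ − p₀) / p₁.
PN = (0.59068 − 0.24401) / 0.59068 = 0.34666 / 0.59068 ≈ 0.5869

PN ≈ 0.587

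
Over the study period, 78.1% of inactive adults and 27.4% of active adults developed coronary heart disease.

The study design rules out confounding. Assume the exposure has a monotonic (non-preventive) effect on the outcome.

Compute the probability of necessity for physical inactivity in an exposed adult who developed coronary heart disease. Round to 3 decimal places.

p₁ = 0.781, p₀ = 0.274.
Under exogeneity and monotonicity, PN = (p₁ − p₀) / p₁.
PN = (0.781 − 0.274) / 0.781 = 0.507 / 0.781 ≈ 0.6492

PN ≈ 0.649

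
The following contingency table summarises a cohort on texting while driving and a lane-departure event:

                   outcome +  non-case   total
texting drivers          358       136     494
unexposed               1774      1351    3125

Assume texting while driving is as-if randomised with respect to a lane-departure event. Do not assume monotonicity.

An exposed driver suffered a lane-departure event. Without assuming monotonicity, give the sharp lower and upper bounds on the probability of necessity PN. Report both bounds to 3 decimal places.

p₁ = P(outcome | exposed) = 358/494 = 0.7247
p₀ = P(outcome | unexposed) = 1774/3125 = 0.56768
Under exogeneity alone the bounds on PN are max{0,(p₁−p₀)/p₁} ≤ PN ≤ min{1,(1−p₀)/p₁}.
  lower = (p₁ − p₀)/p₁ = 0.15702 / 0.7247 ≈ 0.2167
  upper = min{1, (1 − p₀)/p₁} = 0.43232 / 0.7247 ≈ 0.5966

0.217 ≤ PN ≤ 0.597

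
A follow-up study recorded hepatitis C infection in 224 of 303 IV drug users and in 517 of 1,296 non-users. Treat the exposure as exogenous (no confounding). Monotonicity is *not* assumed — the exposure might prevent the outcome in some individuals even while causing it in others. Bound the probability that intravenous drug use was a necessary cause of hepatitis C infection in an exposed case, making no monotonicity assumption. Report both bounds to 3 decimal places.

p₁ = P(outcome | exposed) = 224/303 = 0.73927
p₀ = P(outcome | unexposed) = 517/1296 = 0.39892
Under exogeneity alone the bounds on PN are max{0,(p₁−p₀)/p₁} ≤ PN ≤ min{1,(1−p₀)/p₁}.
  lower = (p₁ − p₀)/p₁ = 0.34035 / 0.73927 ≈ 0.4604
  upper = min{1, (1 − p₀)/p₁} = 0.60108 / 0.73927 ≈ 0.8131

0.460 ≤ PN ≤ 0.813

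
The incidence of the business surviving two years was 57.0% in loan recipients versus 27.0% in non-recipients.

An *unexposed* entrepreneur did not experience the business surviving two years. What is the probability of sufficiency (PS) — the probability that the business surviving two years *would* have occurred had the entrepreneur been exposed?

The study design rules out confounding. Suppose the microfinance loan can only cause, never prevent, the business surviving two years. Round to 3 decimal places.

p₁ = 0.57, p₀ = 0.27.
Under exogeneity and monotonicity, PS = (p₁ − p₀) / (1 − p₀).
PS = (0.57 − 0.27) / (1 − 0.27) = 0.3 / 0.73 ≈ 0.4110

PS ≈ 0.411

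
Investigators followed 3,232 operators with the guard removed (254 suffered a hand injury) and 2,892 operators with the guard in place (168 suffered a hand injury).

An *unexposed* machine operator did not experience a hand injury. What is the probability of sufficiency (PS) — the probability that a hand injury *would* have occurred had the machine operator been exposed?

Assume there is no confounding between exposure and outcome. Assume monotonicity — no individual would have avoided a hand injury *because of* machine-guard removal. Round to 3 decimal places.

PS ≈ 0.022

p₁ = P(outcome | exposed) = 254/3232 = 0.078589
p₀ = P(outcome | unexposed) = 168/2892 = 0.058091
Under exogeneity and monotonicity, PS = (p₁ − p₀) / (1 − p₀).
PS = (0.078589 − 0.058091) / (1 − 0.058091) = 0.020498 / 0.94191 ≈ 0.0218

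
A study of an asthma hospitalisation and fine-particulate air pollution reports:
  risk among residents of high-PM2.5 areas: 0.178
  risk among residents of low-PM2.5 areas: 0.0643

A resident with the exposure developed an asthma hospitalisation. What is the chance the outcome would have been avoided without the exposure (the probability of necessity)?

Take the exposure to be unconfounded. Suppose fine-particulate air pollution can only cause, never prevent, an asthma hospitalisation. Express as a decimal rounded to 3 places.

PN ≈ 0.639

Let p₁ = 0.178, p₀ = 0.0643.
Under exogeneity and monotonicity, PN = (p₁ − p₀) / p₁.
PN = (0.178 − 0.0643) / 0.178 = 0.1137 / 0.178 ≈ 0.6388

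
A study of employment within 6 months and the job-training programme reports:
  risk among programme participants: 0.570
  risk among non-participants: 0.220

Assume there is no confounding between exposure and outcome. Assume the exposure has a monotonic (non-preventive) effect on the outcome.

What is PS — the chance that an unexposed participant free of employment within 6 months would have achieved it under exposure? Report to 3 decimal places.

Let p₁ = 0.57, p₀ = 0.22.
Under exogeneity and monotonicity, PS = (p₁ − p₀) / (1 − p₀).
PS = (0.57 − 0.22) / (1 − 0.22) = 0.35 / 0.78 ≈ 0.4487

PS ≈ 0.449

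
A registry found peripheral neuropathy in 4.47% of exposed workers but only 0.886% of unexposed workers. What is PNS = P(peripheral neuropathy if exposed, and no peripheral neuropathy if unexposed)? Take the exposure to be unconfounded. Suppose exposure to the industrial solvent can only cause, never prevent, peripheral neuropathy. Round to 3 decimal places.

PNS ≈ 0.036

p₁ = 0.0447, p₀ = 0.00886.
Under exogeneity and monotonicity, PNS = p₁ − p₀.
PNS = 0.0447 − 0.00886 = 0.03584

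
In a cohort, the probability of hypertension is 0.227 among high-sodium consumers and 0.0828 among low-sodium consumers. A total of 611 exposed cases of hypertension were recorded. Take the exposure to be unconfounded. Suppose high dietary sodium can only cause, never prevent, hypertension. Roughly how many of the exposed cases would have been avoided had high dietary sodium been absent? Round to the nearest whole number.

Let p₁ = 0.227, p₀ = 0.0828.
PN = (p₁ − p₀)/p₁ = (0.227 − 0.0828) / 0.227 ≈ 0.63524.
Attributable cases ≈ PN × (exposed cases) = 0.63524 × 611 ≈ 388.13.

about 388 cases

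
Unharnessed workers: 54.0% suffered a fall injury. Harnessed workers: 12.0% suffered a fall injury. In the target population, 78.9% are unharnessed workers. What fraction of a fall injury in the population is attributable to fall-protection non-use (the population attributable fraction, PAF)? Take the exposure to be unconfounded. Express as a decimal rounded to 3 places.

p₁ = 0.54, p₀ = 0.12.
Overall risk P(Y=1) = π·p₁ + (1−π)·p₀ = 0.789×0.54 + 0.211×0.12 = 0.45138.
Under exogeneity, PAF = [P(Y=1) − p₀] / P(Y=1).
PAF = (0.45138 − 0.12) / 0.45138 ≈ 0.7341

PAF ≈ 0.734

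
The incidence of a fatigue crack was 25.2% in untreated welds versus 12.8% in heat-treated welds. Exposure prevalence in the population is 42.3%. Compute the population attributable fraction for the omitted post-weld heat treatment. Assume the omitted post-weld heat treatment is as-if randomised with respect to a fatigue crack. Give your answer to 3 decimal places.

p₁ = 0.252, p₀ = 0.128.
Overall risk P(Y=1) = π·p₁ + (1−π)·p₀ = 0.423×0.252 + 0.577×0.128 = 0.18045.
Under exogeneity, PAF = [P(Y=1) − p₀] / P(Y=1).
PAF = (0.18045 − 0.128) / 0.18045 ≈ 0.2907

PAF ≈ 0.291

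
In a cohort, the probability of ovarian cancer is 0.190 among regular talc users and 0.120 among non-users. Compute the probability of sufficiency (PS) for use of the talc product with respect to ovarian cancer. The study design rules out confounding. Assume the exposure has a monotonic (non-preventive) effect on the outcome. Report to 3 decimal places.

PS ≈ 0.080

Let p₁ = 0.19, p₀ = 0.12.
Under exogeneity and monotonicity, PS = (p₁ − p₀) / (1 − p₀).
PS = (0.19 − 0.12) / (1 − 0.12) = 0.07 / 0.88 ≈ 0.0795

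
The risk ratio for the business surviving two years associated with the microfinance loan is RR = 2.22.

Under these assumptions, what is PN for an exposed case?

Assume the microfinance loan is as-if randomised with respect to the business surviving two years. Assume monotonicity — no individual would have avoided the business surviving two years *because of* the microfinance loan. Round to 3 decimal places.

PN ≈ 0.550

Under exogeneity and monotonicity, PN = (RR − 1) / RR = 1 − 1/RR.
PN = (2.22 − 1) / 2.22 = 1.22 / 2.22 ≈ 0.5495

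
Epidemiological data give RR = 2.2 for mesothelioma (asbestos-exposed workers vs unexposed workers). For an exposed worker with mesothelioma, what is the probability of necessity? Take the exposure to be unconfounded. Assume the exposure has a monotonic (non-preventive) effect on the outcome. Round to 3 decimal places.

Under exogeneity and monotonicity, PN = (RR − 1) / RR = 1 − 1/RR.
PN = (2.2 − 1) / 2.2 = 1.2 / 2.2 ≈ 0.5455

PN ≈ 0.545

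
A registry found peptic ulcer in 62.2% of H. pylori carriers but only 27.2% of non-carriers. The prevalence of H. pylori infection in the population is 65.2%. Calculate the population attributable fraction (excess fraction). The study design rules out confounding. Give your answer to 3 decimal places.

PAF ≈ 0.456

p₁ = 0.622, p₀ = 0.272.
Overall risk P(Y=1) = π·p₁ + (1−π)·p₀ = 0.652×0.622 + 0.348×0.272 = 0.5002.
Under exogeneity, PAF = [P(Y=1) − p₀] / P(Y=1).
PAF = (0.5002 − 0.272) / 0.5002 ≈ 0.4562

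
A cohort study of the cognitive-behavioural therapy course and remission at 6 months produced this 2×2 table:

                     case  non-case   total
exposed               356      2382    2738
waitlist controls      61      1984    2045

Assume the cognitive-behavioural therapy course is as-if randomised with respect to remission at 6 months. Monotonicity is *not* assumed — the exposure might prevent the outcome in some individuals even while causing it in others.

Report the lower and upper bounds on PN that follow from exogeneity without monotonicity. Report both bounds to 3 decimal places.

0.771 ≤ PN ≤ 1.000

p₁ = P(outcome | exposed) = 356/2738 = 0.13002
p₀ = P(outcome | unexposed) = 61/2045 = 0.029829
Under exogeneity alone the bounds on PN are max{0,(p₁−p₀)/p₁} ≤ PN ≤ min{1,(1−p₀)/p₁}.
  lower = (p₁ − p₀)/p₁ = 0.10019 / 0.13002 ≈ 0.7706
  upper = min{1, (1 − p₀)/p₁} = 0.97017 / 0.13002 ≈ 7.4616 → capped at 1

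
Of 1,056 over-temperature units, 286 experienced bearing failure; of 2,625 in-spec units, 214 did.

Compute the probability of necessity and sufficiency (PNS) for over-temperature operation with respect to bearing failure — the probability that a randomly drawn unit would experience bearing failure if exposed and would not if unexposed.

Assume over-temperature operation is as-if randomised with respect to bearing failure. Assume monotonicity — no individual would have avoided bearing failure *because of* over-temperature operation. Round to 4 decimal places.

PNS ≈ 0.1893

p₁ = P(outcome | exposed) = 286/1056 = 0.27083
p₀ = P(outcome | unexposed) = 214/2625 = 0.081524
Under exogeneity and monotonicity, PNS = p₁ − p₀.
PNS = 0.27083 − 0.081524 = 0.18931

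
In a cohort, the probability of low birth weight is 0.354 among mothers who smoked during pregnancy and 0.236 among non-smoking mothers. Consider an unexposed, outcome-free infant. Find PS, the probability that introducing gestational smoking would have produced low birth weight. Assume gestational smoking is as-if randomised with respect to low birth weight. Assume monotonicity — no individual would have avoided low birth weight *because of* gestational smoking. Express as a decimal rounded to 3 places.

PS ≈ 0.154

Let p₁ = 0.354, p₀ = 0.236.
Under exogeneity and monotonicity, PS = (p₁ − p₀) / (1 − p₀).
PS = (0.354 − 0.236) / (1 − 0.236) = 0.118 / 0.764 ≈ 0.1545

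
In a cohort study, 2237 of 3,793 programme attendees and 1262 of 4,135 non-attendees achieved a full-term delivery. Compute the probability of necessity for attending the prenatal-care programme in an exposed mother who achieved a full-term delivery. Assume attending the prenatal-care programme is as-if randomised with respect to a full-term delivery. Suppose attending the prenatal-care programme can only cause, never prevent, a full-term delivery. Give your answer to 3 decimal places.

PN ≈ 0.483

p₁ = P(outcome | exposed) = 2237/3793 = 0.58977
p₀ = P(outcome | unexposed) = 1262/4135 = 0.3052
Under exogeneity and monotonicity, PN = (p₁ − p₀) / p₁.
PN = (0.58977 − 0.3052) / 0.58977 = 0.28457 / 0.58977 ≈ 0.4825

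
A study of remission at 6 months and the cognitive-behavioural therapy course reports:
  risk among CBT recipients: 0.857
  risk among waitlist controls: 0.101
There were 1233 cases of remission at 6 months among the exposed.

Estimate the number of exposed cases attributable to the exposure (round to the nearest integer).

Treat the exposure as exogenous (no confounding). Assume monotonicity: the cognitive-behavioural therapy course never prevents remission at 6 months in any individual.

about 1088 cases

Let p₁ = 0.857, p₀ = 0.101.
PN = (p₁ − p₀)/p₁ = (0.857 − 0.101) / 0.857 ≈ 0.88215.
Attributable cases ≈ PN × (exposed cases) = 0.88215 × 1233 ≈ 1087.69.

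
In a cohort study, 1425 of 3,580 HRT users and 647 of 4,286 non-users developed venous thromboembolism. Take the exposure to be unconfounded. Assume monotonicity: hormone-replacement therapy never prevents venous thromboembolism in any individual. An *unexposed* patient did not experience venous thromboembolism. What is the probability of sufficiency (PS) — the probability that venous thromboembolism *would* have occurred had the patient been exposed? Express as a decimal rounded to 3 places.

p₁ = P(outcome | exposed) = 1425/3580 = 0.39804
p₀ = P(outcome | unexposed) = 647/4286 = 0.15096
Under exogeneity and monotonicity, PS = (p₁ − p₀) / (1 − p₀).
PS = (0.39804 − 0.15096) / (1 − 0.15096) = 0.24709 / 0.84904 ≈ 0.2910

PS ≈ 0.291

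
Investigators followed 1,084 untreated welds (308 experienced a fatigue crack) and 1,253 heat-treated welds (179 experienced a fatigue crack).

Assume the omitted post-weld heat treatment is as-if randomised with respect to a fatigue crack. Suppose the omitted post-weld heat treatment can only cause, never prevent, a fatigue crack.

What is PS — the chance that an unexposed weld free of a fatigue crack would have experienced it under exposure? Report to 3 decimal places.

p₁ = P(outcome | exposed) = 308/1084 = 0.28413
p₀ = P(outcome | unexposed) = 179/1253 = 0.14286
Under exogeneity and monotonicity, PS = (p₁ − p₀) / (1 − p₀).
PS = (0.28413 − 0.14286) / (1 − 0.14286) = 0.14128 / 0.85714 ≈ 0.1648

PS ≈ 0.165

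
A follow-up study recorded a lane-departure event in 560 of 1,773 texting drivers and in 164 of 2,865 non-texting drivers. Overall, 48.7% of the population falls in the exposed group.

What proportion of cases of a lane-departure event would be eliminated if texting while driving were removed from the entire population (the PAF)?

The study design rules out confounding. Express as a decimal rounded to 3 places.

PAF ≈ 0.688

p₁ = P(outcome | exposed) = 560/1773 = 0.31585
p₀ = P(outcome | unexposed) = 164/2865 = 0.057243
Overall risk P(Y=1) = π·p₁ + (1−π)·p₀ = 0.487×0.31585 + 0.513×0.057243 = 0.18318.
Under exogeneity, PAF = [P(Y=1) − p₀] / P(Y=1).
PAF = (0.18318 − 0.057243) / 0.18318 ≈ 0.6875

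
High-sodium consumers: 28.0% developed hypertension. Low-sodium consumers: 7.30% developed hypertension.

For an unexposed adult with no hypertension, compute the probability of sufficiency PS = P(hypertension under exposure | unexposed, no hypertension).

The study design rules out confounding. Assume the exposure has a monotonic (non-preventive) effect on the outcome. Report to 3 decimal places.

p₁ = 0.28, p₀ = 0.073.
Under exogeneity and monotonicity, PS = (p₁ − p₀) / (1 − p₀).
PS = (0.28 − 0.073) / (1 − 0.073) = 0.207 / 0.927 ≈ 0.2233

PS ≈ 0.223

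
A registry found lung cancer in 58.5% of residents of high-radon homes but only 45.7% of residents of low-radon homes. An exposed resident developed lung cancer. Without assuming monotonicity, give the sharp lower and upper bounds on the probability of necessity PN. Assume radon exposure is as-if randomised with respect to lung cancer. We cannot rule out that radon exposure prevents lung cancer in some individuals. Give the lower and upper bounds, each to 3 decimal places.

0.219 ≤ PN ≤ 0.928

p₁ = 0.585, p₀ = 0.457.
Under exogeneity alone the bounds on PN are max{0,(p₁−p₀)/p₁} ≤ PN ≤ min{1,(1−p₀)/p₁}.
  lower = (p₁ − p₀)/p₁ = 0.128 / 0.585 ≈ 0.2188
  upper = min{1, (1 − p₀)/p₁} = 0.543 / 0.585 ≈ 0.9282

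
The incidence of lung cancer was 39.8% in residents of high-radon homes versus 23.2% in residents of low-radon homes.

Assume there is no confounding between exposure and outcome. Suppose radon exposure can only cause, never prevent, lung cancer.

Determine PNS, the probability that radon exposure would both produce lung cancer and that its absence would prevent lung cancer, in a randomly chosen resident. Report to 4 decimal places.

PNS ≈ 0.1660

p₁ = 0.398, p₀ = 0.232.
Under exogeneity and monotonicity, PNS = p₁ − p₀.
PNS = 0.398 − 0.232 = 0.166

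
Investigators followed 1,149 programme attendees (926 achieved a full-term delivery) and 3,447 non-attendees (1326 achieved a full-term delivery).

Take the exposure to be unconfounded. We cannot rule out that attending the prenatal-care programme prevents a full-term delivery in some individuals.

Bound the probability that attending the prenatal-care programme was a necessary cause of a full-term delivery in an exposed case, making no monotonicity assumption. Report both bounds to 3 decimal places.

0.523 ≤ PN ≤ 0.763

p₁ = P(outcome | exposed) = 926/1149 = 0.80592
p₀ = P(outcome | unexposed) = 1326/3447 = 0.38468
Under exogeneity alone the bounds on PN are max{0,(p₁−p₀)/p₁} ≤ PN ≤ min{1,(1−p₀)/p₁}.
  lower = (p₁ − p₀)/p₁ = 0.42124 / 0.80592 ≈ 0.5227
  upper = min{1, (1 − p₀)/p₁} = 0.61532 / 0.80592 ≈ 0.7635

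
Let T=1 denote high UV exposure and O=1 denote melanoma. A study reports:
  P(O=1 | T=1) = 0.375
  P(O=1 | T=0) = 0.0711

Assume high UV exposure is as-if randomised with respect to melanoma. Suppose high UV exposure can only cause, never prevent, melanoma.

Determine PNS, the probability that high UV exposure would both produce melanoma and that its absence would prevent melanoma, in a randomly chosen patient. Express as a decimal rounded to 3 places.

Let p₁ = 0.375, p₀ = 0.0711.
Under exogeneity and monotonicity, PNS = p₁ − p₀.
PNS = 0.375 − 0.0711 = 0.3039

PNS ≈ 0.304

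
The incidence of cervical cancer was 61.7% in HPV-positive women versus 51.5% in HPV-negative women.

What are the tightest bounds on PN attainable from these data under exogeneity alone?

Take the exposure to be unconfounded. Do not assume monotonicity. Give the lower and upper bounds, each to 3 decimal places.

p₁ = 0.617, p₀ = 0.515.
Under exogeneity alone the bounds on PN are max{0,(p₁−p₀)/p₁} ≤ PN ≤ min{1,(1−p₀)/p₁}.
  lower = (p₁ − p₀)/p₁ = 0.102 / 0.617 ≈ 0.1653
  upper = min{1, (1 − p₀)/p₁} = 0.485 / 0.617 ≈ 0.7861

0.165 ≤ PN ≤ 0.786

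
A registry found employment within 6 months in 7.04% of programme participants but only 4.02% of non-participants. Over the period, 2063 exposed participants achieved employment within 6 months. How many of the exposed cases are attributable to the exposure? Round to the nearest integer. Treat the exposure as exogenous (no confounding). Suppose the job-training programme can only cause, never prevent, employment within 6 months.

p₁ = 0.0704, p₀ = 0.0402.
PN = (p₁ − p₀)/p₁ = (0.0704 − 0.0402) / 0.0704 ≈ 0.42898.
Attributable cases ≈ PN × (exposed cases) = 0.42898 × 2063 ≈ 884.98.

about 885 cases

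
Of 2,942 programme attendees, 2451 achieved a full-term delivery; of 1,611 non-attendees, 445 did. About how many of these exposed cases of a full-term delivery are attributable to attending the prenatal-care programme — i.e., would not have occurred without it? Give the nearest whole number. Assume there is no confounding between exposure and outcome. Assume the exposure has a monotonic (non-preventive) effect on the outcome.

p₁ = P(outcome | exposed) = 2451/2942 = 0.83311
p₀ = P(outcome | unexposed) = 445/1611 = 0.27623
PN = (p₁ − p₀)/p₁ = (0.83311 − 0.27623) / 0.83311 ≈ 0.66844.
Attributable cases ≈ PN × (exposed cases) = 0.66844 × 2451 ≈ 1638.34.

about 1638 cases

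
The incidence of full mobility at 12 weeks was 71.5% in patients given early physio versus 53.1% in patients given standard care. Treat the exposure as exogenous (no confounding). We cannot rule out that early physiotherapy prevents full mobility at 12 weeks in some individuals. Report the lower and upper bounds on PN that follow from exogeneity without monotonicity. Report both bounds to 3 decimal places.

0.257 ≤ PN ≤ 0.656

p₁ = 0.715, p₀ = 0.531.
Under exogeneity alone the bounds on PN are max{0,(p₁−p₀)/p₁} ≤ PN ≤ min{1,(1−p₀)/p₁}.
  lower = (p₁ − p₀)/p₁ = 0.184 / 0.715 ≈ 0.2573
  upper = min{1, (1 − p₀)/p₁} = 0.469 / 0.715 ≈ 0.6559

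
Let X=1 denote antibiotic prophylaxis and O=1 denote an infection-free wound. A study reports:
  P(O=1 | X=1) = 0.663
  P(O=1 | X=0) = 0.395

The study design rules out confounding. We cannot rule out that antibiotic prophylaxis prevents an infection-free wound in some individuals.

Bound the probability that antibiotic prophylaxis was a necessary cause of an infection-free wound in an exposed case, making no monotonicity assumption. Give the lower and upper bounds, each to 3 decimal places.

Let p₁ = 0.663, p₀ = 0.395.
Under exogeneity alone the bounds on PN are max{0,(p₁−p₀)/p₁} ≤ PN ≤ min{1,(1−p₀)/p₁}.
  lower = (p₁ − p₀)/p₁ = 0.268 / 0.663 ≈ 0.4042
  upper = min{1, (1 − p₀)/p₁} = 0.605 / 0.663 ≈ 0.9125

0.404 ≤ PN ≤ 0.913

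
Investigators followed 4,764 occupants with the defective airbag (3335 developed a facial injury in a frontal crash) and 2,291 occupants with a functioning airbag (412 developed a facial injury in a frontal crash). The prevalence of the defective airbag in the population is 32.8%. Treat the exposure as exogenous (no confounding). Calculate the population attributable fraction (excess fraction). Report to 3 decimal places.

p₁ = P(outcome | exposed) = 3335/4764 = 0.70004
p₀ = P(outcome | unexposed) = 412/2291 = 0.17983
Overall risk P(Y=1) = π·p₁ + (1−π)·p₀ = 0.328×0.70004 + 0.672×0.17983 = 0.35046.
Under exogeneity, PAF = [P(Y=1) − p₀] / P(Y=1).
PAF = (0.35046 − 0.17983) / 0.35046 ≈ 0.4869

PAF ≈ 0.487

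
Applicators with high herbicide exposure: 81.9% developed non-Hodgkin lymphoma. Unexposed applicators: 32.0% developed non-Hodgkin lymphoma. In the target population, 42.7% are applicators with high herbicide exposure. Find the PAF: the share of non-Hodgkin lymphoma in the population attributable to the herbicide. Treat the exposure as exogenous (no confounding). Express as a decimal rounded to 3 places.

p₁ = 0.819, p₀ = 0.32.
Overall risk P(Y=1) = π·p₁ + (1−π)·p₀ = 0.427×0.819 + 0.573×0.32 = 0.53307.
Under exogeneity, PAF = [P(Y=1) − p₀] / P(Y=1).
PAF = (0.53307 − 0.32) / 0.53307 ≈ 0.3997

PAF ≈ 0.400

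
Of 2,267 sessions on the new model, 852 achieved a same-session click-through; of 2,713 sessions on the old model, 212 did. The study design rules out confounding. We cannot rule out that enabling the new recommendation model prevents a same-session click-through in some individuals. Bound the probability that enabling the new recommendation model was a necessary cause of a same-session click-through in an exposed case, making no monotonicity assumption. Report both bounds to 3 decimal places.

0.792 ≤ PN ≤ 1.000

p₁ = P(outcome | exposed) = 852/2267 = 0.37583
p₀ = P(outcome | unexposed) = 212/2713 = 0.078142
Under exogeneity alone the bounds on PN are max{0,(p₁−p₀)/p₁} ≤ PN ≤ min{1,(1−p₀)/p₁}.
  lower = (p₁ − p₀)/p₁ = 0.29768 / 0.37583 ≈ 0.7921
  upper = min{1, (1 − p₀)/p₁} = 0.92186 / 0.37583 ≈ 2.4529 → capped at 1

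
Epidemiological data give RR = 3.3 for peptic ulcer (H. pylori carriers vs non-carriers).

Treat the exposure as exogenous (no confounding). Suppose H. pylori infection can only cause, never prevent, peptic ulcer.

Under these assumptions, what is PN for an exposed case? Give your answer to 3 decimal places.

Under exogeneity and monotonicity, PN = (RR − 1) / RR = 1 − 1/RR.
PN = (3.3 − 1) / 3.3 = 2.3 / 3.3 ≈ 0.6970

PN ≈ 0.697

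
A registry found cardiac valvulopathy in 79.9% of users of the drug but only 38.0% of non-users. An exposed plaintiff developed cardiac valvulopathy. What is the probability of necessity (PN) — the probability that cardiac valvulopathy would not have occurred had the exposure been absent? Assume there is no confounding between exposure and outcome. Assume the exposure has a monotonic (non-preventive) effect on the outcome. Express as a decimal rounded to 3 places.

PN ≈ 0.524

p₁ = 0.799, p₀ = 0.38.
Under exogeneity and monotonicity, PN = (p₁ − p₀) / p₁.
PN = (0.799 − 0.38) / 0.799 = 0.419 / 0.799 ≈ 0.5244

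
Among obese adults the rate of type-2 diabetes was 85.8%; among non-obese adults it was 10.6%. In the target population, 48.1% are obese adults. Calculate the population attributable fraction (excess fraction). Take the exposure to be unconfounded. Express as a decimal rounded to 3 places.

PAF ≈ 0.773

p₁ = 0.858, p₀ = 0.106.
Overall risk P(Y=1) = π·p₁ + (1−π)·p₀ = 0.481×0.858 + 0.519×0.106 = 0.46771.
Under exogeneity, PAF = [P(Y=1) − p₀] / P(Y=1).
PAF = (0.46771 − 0.106) / 0.46771 ≈ 0.7734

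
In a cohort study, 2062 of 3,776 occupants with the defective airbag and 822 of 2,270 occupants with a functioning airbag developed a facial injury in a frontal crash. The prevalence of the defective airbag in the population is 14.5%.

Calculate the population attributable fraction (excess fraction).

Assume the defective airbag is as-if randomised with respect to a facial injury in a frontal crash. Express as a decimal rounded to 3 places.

PAF ≈ 0.069

p₁ = P(outcome | exposed) = 2062/3776 = 0.54608
p₀ = P(outcome | unexposed) = 822/2270 = 0.36211
Overall risk P(Y=1) = π·p₁ + (1−π)·p₀ = 0.145×0.54608 + 0.855×0.36211 = 0.38879.
Under exogeneity, PAF = [P(Y=1) − p₀] / P(Y=1).
PAF = (0.38879 − 0.36211) / 0.38879 ≈ 0.0686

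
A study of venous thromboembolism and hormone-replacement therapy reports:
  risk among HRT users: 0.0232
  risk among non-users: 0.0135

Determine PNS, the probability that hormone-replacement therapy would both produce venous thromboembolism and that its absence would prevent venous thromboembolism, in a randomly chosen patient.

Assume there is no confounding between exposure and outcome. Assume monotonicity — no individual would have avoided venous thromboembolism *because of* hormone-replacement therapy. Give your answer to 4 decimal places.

PNS ≈ 0.0097

Let p₁ = 0.0232, p₀ = 0.0135.
Under exogeneity and monotonicity, PNS = p₁ − p₀.
PNS = 0.0232 − 0.0135 = 0.0097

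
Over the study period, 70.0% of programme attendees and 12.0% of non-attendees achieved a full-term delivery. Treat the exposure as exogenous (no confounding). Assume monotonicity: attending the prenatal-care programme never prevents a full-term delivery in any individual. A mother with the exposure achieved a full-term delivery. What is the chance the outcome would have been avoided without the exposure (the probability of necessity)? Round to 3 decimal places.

PN ≈ 0.829

p₁ = 0.7, p₀ = 0.12.
Under exogeneity and monotonicity, PN = (p₁ − p₀) / p₁.
PN = (0.7 − 0.12) / 0.7 = 0.58 / 0.7 ≈ 0.8286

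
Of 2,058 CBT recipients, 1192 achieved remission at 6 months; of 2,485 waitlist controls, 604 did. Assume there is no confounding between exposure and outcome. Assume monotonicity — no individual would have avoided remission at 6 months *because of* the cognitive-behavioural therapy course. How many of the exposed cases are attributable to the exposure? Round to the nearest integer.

about 692 cases

p₁ = P(outcome | exposed) = 1192/2058 = 0.5792
p₀ = P(outcome | unexposed) = 604/2485 = 0.24306
PN = (p₁ − p₀)/p₁ = (0.5792 − 0.24306) / 0.5792 ≈ 0.58036.
Attributable cases ≈ PN × (exposed cases) = 0.58036 × 1192 ≈ 691.79.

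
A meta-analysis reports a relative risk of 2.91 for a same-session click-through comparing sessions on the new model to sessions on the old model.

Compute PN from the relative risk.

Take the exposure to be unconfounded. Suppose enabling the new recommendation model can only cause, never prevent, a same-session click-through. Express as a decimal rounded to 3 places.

PN ≈ 0.656

Under exogeneity and monotonicity, PN = (RR − 1) / RR = 1 − 1/RR.
PN = (2.91 − 1) / 2.91 = 1.91 / 2.91 ≈ 0.6564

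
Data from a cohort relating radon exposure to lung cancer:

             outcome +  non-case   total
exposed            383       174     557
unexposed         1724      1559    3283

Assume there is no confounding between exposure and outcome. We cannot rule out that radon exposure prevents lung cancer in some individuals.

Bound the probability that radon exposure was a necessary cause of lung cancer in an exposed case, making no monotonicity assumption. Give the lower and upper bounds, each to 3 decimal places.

0.236 ≤ PN ≤ 0.691

p₁ = P(outcome | exposed) = 383/557 = 0.68761
p₀ = P(outcome | unexposed) = 1724/3283 = 0.52513
Under exogeneity alone the bounds on PN are max{0,(p₁−p₀)/p₁} ≤ PN ≤ min{1,(1−p₀)/p₁}.
  lower = (p₁ − p₀)/p₁ = 0.16248 / 0.68761 ≈ 0.2363
  upper = min{1, (1 − p₀)/p₁} = 0.47487 / 0.68761 ≈ 0.6906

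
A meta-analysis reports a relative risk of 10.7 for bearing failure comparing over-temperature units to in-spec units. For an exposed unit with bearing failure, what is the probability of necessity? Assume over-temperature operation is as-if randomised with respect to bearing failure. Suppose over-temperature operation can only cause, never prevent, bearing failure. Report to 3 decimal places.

Under exogeneity and monotonicity, PN = (RR − 1) / RR = 1 − 1/RR.
PN = (10.7 − 1) / 10.7 = 9.7 / 10.7 ≈ 0.9065

PN ≈ 0.907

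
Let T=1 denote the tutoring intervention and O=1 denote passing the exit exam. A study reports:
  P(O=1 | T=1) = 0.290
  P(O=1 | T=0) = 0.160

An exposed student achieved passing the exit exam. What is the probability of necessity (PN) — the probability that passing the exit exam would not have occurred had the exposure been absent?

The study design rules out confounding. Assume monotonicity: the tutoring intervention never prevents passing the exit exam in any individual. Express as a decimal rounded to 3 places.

Let p₁ = 0.29, p₀ = 0.16.
Under exogeneity and monotonicity, PN = (p₁ − p₀) / p₁.
PN = (0.29 − 0.16) / 0.29 = 0.13 / 0.29 ≈ 0.4483

PN ≈ 0.448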